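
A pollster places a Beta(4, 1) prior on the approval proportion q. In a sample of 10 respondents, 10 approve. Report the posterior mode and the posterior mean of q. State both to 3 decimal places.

posterior mode = 1.000, posterior mean = 0.933

Posterior: Beta(4+10, 1+0) = Beta(14, 1).
Since β = 1 ≤ 1 and α > 1, the Beta density is monotone increasing on [0,1]; the mode is at 1.
Mean = 14/(14+1) = 0.933.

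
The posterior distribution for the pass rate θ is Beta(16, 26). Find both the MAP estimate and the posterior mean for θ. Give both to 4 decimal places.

MAP = 0.3750; posterior mean = 0.3810

Mode = (16−1)/(16+26−2) = 15/40 = 0.3750.
Mean = 16/(16+26) = 16/42 = 0.3810.
The mean is pulled above the mode by the posterior's right skew.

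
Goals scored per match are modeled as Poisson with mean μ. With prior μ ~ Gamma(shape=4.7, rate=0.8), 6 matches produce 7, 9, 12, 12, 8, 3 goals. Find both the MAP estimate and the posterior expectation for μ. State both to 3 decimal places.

MAP = 8.044, posterior mean = 8.191

Σ counts = 51. Posterior: Gamma(shape = 4.7+51 = 55.7, rate = 0.8+6 = 6.8).
Mode = (α−1)/β = 54.7/6.8 = 8.044.
Mean = α/β = 55.7/6.8 = 8.191.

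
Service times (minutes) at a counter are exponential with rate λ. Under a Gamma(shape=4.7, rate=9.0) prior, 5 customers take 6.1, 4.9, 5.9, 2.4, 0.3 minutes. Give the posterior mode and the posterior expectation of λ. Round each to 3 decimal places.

MAP = 0.304, posterior mean = 0.339

Σ times = 19.6. Posterior: Gamma(shape = 4.7+5 = 9.7, rate = 9.0+19.6 = 28.6).
Mode = (α−1)/β = 8.7/28.6 = 0.304.
Mean = α/β = 9.7/28.6 = 0.339.
Right-skewed posterior ⇒ mode < mean.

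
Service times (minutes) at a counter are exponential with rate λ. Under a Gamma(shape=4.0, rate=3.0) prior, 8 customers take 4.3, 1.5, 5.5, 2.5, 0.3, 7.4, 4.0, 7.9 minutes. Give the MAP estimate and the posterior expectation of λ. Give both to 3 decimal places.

Σ times = 33.4. Posterior: Gamma(shape = 4.0+8 = 12.0, rate = 3.0+33.4 = 36.4).
Mode = (α−1)/β = 11.0/36.4 = 0.302.
Mean = α/β = 12.0/36.4 = 0.330.

λ_MAP = 0.302, E[λ|data] = 0.330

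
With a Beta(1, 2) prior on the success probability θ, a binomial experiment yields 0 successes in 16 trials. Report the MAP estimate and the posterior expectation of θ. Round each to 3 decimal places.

Posterior: Beta(1+0, 2+16) = Beta(1, 18).
Since α = 1 ≤ 1 and β > 1, the Beta density is monotone decreasing on [0,1]; the mode is at 0.
Mean = 1/(1+18) = 0.053.

MAP = 0.000; posterior mean = 0.053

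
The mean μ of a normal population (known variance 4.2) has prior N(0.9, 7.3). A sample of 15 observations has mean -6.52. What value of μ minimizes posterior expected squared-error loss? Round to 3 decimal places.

Posterior for μ is Normal. Precision-weighted mean: (1/7.3·0.9 + 15/4.2·-6.52) / (1/7.3 + 15/4.2) = -6.246.
A Normal posterior is symmetric, so mode = mean.
Squared-error loss ⇒ the optimal estimator is the posterior mean.

-6.246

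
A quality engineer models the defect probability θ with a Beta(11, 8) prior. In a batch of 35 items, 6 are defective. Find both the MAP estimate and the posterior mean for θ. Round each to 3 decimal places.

Posterior: Beta(11+6, 8+29) = Beta(17, 37).
Mode = (17−1)/(17+37−2) = 16/52 = 0.308.
Mean = 17/(17+37) = 17/54 = 0.315.

MAP: 0.308. Posterior mean: 0.315.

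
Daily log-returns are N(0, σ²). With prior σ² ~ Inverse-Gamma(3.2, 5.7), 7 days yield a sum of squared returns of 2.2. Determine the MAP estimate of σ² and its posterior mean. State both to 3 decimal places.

Posterior: Inverse-Gamma(shape = 3.2+7/2 = 6.7, scale = 5.7+2.2/2 = 6.8).
Mode = β/(α+1) = 6.8/7.7 = 0.883.
Mean = β/(α−1) = 6.8/5.7 = 1.193.
Mean > mode: the posterior has a right tail.

MAP = 0.883, posterior mean = 1.193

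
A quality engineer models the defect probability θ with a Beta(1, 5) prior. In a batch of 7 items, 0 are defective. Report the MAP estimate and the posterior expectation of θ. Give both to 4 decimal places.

θ_MAP = 0.0000, E[θ|data] = 0.0769

Posterior: Beta(1+0, 5+7) = Beta(1, 12).
Since α = 1 ≤ 1 and β > 1, the Beta density is monotone decreasing on [0,1]; the mode is at 0.
Mean = 1/(1+12) = 0.0769.
Mean > mode: the posterior has a right tail.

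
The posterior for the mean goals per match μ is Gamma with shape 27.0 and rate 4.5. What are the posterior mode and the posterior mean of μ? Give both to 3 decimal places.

μ_MAP = 5.778, E[μ|data] = 6.000

Mode = (α−1)/β = 26.0/4.5 = 5.778.
Mean = α/β = 27.0/4.5 = 6.000.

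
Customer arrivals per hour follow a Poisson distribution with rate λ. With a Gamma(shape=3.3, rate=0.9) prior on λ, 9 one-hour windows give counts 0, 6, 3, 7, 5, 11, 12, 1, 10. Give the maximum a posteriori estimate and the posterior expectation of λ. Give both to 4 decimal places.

Σ counts = 55. Posterior: Gamma(shape = 3.3+55 = 58.3, rate = 0.9+9 = 9.9).
Mode = (α−1)/β = 57.3/9.9 = 5.7879.
Mean = α/β = 58.3/9.9 = 5.8889.

λ_MAP = 5.7879, E[λ|data] = 5.8889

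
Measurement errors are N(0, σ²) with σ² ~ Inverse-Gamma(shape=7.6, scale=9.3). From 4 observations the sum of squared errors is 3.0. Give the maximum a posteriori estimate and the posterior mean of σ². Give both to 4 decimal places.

σ²_MAP = 1.0189, E[σ²|data] = 1.2558

Posterior: Inverse-Gamma(shape = 7.6+4/2 = 9.6, scale = 9.3+3.0/2 = 10.8).
Mode = β/(α+1) = 10.8/10.6 = 1.0189.
Mean = β/(α−1) = 10.8/8.6 = 1.2558.
Mean > mode: the posterior has a right tail.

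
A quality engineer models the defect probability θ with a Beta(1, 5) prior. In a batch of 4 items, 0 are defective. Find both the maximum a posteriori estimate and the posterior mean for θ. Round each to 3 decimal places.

maximum a posteriori estimate = 0.000, posterior mean = 0.100

Posterior: Beta(1+0, 5+4) = Beta(1, 9).
Since α = 1 ≤ 1 and β > 1, the Beta density is monotone decreasing on [0,1]; the mode is at 0.
Mean = 1/(1+9) = 0.100.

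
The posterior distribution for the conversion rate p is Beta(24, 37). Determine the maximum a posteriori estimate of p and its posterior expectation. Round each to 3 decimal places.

maximum a posteriori estimate = 0.390, posterior expectation = 0.393

Mode = (24−1)/(24+37−2) = 23/59 = 0.390.
Mean = 24/(24+37) = 24/61 = 0.393.
Mean > mode: the posterior has a right tail.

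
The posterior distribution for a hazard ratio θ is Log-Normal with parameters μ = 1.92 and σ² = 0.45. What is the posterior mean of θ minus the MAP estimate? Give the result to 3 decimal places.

4.193

Mode = exp(μ − σ²) = exp(1.47) = 4.349.
Mean = exp(μ + σ²/2) = exp(2.145) = 8.542.
Difference = 8.542 − 4.349 = 4.193.
Mean > mode: the posterior has a right tail.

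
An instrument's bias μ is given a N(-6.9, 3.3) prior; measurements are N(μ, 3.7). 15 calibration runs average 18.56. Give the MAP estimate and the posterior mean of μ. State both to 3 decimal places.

Posterior for μ is Normal. Precision-weighted mean: (1/3.3·-6.9 + 15/3.7·18.56) / (1/3.3 + 15/3.7) = 16.789.
A Normal posterior is symmetric, so mode = mean.

MAP: 16.789. Posterior mean: 16.789.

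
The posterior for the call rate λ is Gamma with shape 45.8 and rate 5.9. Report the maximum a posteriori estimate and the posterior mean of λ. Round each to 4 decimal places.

Mode = (α−1)/β = 44.8/5.9 = 7.5932.
Mean = α/β = 45.8/5.9 = 7.7627.
Right-skewed posterior ⇒ mode < mean.

MAP: 7.5932. Posterior mean: 7.7627.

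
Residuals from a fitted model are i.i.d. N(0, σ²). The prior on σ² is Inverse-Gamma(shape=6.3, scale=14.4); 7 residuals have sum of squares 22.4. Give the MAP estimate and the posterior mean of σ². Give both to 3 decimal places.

MAP: 2.370. Posterior mean: 2.909.

Posterior: Inverse-Gamma(shape = 6.3+7/2 = 9.8, scale = 14.4+22.4/2 = 25.6).
Mode = β/(α+1) = 25.6/10.8 = 2.370.
Mean = β/(α−1) = 25.6/8.8 = 2.909.
The posterior is right-skewed, so the mean exceeds the mode.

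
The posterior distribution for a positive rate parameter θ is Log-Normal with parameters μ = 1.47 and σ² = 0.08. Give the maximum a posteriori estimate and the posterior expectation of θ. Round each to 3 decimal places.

Mode = exp(μ − σ²) = exp(1.39) = 4.015.
Mean = exp(μ + σ²/2) = exp(1.510) = 4.527.
Right-skewed posterior ⇒ mode < mean.

MAP = 4.015, posterior mean = 4.527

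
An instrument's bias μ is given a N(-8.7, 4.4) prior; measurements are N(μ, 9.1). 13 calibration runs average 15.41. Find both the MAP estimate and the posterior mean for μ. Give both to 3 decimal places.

Posterior for μ is Normal. Precision-weighted mean: (1/4.4·-8.7 + 13/9.1·15.41) / (1/4.4 + 13/9.1) = 12.101.
A Normal posterior is symmetric, so mode = mean.

MAP = 12.101; posterior mean = 12.101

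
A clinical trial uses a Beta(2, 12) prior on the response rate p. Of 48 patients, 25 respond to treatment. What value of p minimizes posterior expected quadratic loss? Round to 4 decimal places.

0.4355

Posterior: Beta(2+25, 12+23) = Beta(27, 35).
Mode = (27−1)/(27+35−2) = 26/60 = 0.4333.
Mean = 27/(27+35) = 27/62 = 0.4355.
Quadratic loss ⇒ the optimal estimator is the posterior mean.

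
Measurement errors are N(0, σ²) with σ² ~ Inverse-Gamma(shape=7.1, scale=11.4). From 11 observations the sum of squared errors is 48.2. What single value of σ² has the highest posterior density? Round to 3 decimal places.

2.610

Posterior: Inverse-Gamma(shape = 7.1+11/2 = 12.6, scale = 11.4+48.2/2 = 35.5).
Mode = β/(α+1) = 35.5/13.6 = 2.610.
Mean = β/(α−1) = 35.5/11.6 = 3.060.
This is the posterior mode — the MAP estimate.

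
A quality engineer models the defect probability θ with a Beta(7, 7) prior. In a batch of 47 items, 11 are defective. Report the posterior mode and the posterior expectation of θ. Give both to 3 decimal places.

θ_MAP = 0.288, E[θ|data] = 0.295

Posterior: Beta(7+11, 7+36) = Beta(18, 43).
Mode = (18−1)/(18+43−2) = 17/59 = 0.288.
Mean = 18/(18+43) = 18/61 = 0.295.
Mean > mode: the posterior has a right tail.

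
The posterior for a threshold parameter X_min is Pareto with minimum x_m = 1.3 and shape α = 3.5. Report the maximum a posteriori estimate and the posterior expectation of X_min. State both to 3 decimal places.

The Pareto density is strictly decreasing on [x_m, ∞), so the mode is x_m = 1.300.
Mean = α·x_m/(α−1) = 3.5·1.3/2.5 = 1.820.

MAP: 1.300. Posterior mean: 1.820.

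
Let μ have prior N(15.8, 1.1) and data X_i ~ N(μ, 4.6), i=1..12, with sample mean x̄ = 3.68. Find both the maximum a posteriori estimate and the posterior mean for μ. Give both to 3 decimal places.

Posterior for μ is Normal. Precision-weighted mean: (1/1.1·15.8 + 12/4.6·3.68) / (1/1.1 + 12/4.6) = 6.812.
A Normal posterior is symmetric, so mode = mean.

MAP = 6.812, posterior mean = 6.812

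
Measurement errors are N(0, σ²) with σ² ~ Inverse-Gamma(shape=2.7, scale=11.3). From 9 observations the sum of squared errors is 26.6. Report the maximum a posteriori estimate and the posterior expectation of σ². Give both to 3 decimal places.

MAP = 3.000, posterior mean = 3.968

Posterior: Inverse-Gamma(shape = 2.7+9/2 = 7.2, scale = 11.3+26.6/2 = 24.6).
Mode = β/(α+1) = 24.6/8.2 = 3.000.
Mean = β/(α−1) = 24.6/6.2 = 3.968.
The posterior is right-skewed, so the mean exceeds the mode.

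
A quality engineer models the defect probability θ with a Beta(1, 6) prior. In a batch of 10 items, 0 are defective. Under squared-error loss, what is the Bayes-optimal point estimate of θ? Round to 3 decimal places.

0.059

Posterior: Beta(1+0, 6+10) = Beta(1, 16).
Since α = 1 ≤ 1 and β > 1, the Beta density is monotone decreasing on [0,1]; the mode is at 0.
Mean = 1/(1+16) = 0.059.
Squared-error loss ⇒ the optimal estimator is the posterior mean.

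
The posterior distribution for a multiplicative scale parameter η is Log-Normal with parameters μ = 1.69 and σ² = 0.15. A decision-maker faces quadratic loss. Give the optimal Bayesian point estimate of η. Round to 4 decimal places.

Mode = exp(μ − σ²) = exp(1.54) = 4.6646.
Mean = exp(μ + σ²/2) = exp(1.765) = 5.8416.
Quadratic loss ⇒ the optimal estimator is the posterior mean.

5.8416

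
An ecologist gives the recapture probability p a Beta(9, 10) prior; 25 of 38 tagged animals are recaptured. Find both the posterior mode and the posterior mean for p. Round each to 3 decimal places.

posterior mode = 0.600, posterior mean = 0.596

Posterior: Beta(9+25, 10+13) = Beta(34, 23).
Mode = (34−1)/(34+23−2) = 33/55 = 0.600.
Mean = 34/(34+23) = 34/57 = 0.596.
Mode > mean: the posterior has a left tail.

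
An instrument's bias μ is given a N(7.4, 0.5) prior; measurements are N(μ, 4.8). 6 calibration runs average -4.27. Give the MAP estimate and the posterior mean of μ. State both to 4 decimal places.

MAP: 2.9115. Posterior mean: 2.9115.

Posterior for μ is Normal. Precision-weighted mean: (1/0.5·7.4 + 6/4.8·-4.27) / (1/0.5 + 6/4.8) = 2.9115.
A Normal posterior is symmetric, so mode = mean.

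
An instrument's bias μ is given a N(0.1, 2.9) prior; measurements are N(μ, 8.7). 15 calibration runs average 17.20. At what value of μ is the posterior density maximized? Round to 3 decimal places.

14.350

Posterior for μ is Normal. Precision-weighted mean: (1/2.9·0.1 + 15/8.7·17.20) / (1/2.9 + 15/8.7) = 14.350.
A Normal posterior is symmetric, so mode = mean.
This is the posterior mode — the MAP estimate.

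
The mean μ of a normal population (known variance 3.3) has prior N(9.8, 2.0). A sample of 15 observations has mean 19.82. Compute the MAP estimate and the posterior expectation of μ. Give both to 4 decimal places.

MAP = 18.8270; posterior mean = 18.8270

Posterior for μ is Normal. Precision-weighted mean: (1/2.0·9.8 + 15/3.3·19.82) / (1/2.0 + 15/3.3) = 18.8270.
A Normal posterior is symmetric, so mode = mean.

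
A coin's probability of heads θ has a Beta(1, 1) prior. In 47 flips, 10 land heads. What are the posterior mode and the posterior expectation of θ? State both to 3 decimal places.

MAP = 0.213, posterior mean = 0.224

Posterior: Beta(1+10, 1+37) = Beta(11, 38).
Mode = (11−1)/(11+38−2) = 10/47 = 0.213.
With a flat prior the MAP equals the MLE, 10/47.
Mean = 11/(11+38) = 11/49 = 0.224.
The mean is pulled above the mode by the posterior's right skew.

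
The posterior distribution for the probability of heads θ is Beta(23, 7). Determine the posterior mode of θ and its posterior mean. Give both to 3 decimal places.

Mode = (23−1)/(23+7−2) = 22/28 = 0.786.
Mean = 23/(23+7) = 23/30 = 0.767.

posterior mode = 0.786, posterior mean = 0.767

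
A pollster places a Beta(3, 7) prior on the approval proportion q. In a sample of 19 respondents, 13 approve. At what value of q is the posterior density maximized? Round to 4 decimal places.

Posterior: Beta(3+13, 7+6) = Beta(16, 13).
Mode = (16−1)/(16+13−2) = 15/27 = 0.5556.
Mean = 16/(16+13) = 16/29 = 0.5517.
This is the posterior mode — the MAP estimate.

0.5556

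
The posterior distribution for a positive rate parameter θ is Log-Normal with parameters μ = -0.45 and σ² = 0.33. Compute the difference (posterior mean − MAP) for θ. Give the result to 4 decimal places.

0.2936

Mode = exp(μ − σ²) = exp(-0.78) = 0.4584.
Mean = exp(μ + σ²/2) = exp(-0.285) = 0.7520.
Difference = 0.7520 − 0.4584 = 0.2936.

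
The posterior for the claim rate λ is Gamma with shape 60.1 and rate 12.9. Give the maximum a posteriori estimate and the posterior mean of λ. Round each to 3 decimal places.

Mode = (α−1)/β = 59.1/12.9 = 4.581.
Mean = α/β = 60.1/12.9 = 4.659.

MAP: 4.581. Posterior mean: 4.659.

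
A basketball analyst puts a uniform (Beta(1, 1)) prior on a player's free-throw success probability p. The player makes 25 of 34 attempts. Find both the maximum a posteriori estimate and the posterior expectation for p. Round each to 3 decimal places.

Posterior: Beta(1+25, 1+9) = Beta(26, 10).
Mode = (26−1)/(26+10−2) = 25/34 = 0.735.
With a flat prior the MAP equals the MLE, 25/34.
Mean = 26/(26+10) = 26/36 = 0.722.
The posterior is left-skewed, so the mode exceeds the mean.

p_MAP = 0.735, E[p|data] = 0.722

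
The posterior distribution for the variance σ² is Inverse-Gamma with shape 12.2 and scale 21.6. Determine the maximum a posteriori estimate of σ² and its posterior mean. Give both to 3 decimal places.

MAP = 1.636; posterior mean = 1.929

Mode = β/(α+1) = 21.6/13.2 = 1.636.
Mean = β/(α−1) = 21.6/11.2 = 1.929.
The posterior is right-skewed, so the mean exceeds the mode.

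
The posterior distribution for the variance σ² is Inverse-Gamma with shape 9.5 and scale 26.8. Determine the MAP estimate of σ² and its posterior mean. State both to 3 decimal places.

MAP = 2.552, posterior mean = 3.153

Mode = β/(α+1) = 26.8/10.5 = 2.552.
Mean = β/(α−1) = 26.8/8.5 = 3.153.
Right-skewed posterior ⇒ mode < mean.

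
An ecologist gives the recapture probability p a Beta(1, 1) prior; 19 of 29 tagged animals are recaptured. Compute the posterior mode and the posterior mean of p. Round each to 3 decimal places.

MAP: 0.655. Posterior mean: 0.645.

Posterior: Beta(1+19, 1+10) = Beta(20, 11).
Mode = (20−1)/(20+11−2) = 19/29 = 0.655.
With a flat prior the MAP equals the MLE, 19/29.
Mean = 20/(20+11) = 20/31 = 0.645.
The mean is pulled below the mode by the posterior's left skew.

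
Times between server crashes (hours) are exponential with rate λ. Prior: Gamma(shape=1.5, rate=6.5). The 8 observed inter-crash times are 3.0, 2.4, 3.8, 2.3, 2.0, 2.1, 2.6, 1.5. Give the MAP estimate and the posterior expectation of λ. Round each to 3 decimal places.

MAP: 0.324. Posterior mean: 0.363.

Σ times = 19.7. Posterior: Gamma(shape = 1.5+8 = 9.5, rate = 6.5+19.7 = 26.2).
Mode = (α−1)/β = 8.5/26.2 = 0.324.
Mean = α/β = 9.5/26.2 = 0.363.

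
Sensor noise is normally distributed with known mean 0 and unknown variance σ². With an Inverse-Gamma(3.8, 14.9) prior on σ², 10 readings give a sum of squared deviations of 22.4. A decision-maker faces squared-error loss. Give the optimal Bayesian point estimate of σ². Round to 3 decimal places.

3.346

Posterior: Inverse-Gamma(shape = 3.8+10/2 = 8.8, scale = 14.9+22.4/2 = 26.1).
Mode = β/(α+1) = 26.1/9.8 = 2.663.
Mean = β/(α−1) = 26.1/7.8 = 3.346.
Squared-error loss ⇒ the optimal estimator is the posterior mean.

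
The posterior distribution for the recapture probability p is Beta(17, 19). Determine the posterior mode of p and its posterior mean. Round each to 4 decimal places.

posterior mode = 0.4706, posterior mean = 0.4722

Mode = (17−1)/(17+19−2) = 16/34 = 0.4706.
Mean = 17/(17+19) = 17/36 = 0.4722.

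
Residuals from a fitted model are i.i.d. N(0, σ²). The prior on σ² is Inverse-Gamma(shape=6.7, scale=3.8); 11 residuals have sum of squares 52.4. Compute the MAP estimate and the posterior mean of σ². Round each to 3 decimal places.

σ²_MAP = 2.273, E[σ²|data] = 2.679

Posterior: Inverse-Gamma(shape = 6.7+11/2 = 12.2, scale = 3.8+52.4/2 = 30.0).
Mode = β/(α+1) = 30.0/13.2 = 2.273.
Mean = β/(α−1) = 30.0/11.2 = 2.679.
The mean is pulled above the mode by the posterior's right skew.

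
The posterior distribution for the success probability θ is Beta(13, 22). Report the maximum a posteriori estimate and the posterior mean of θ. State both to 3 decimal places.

MAP = 0.364, posterior mean = 0.371

Mode = (13−1)/(13+22−2) = 12/33 = 0.364.
Mean = 13/(13+22) = 13/35 = 0.371.
The posterior is right-skewed, so the mean exceeds the mode.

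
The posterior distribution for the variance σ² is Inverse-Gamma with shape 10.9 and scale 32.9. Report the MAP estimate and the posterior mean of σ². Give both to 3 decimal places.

Mode = β/(α+1) = 32.9/11.9 = 2.765.
Mean = β/(α−1) = 32.9/9.9 = 3.323.

MAP = 2.765; posterior mean = 3.323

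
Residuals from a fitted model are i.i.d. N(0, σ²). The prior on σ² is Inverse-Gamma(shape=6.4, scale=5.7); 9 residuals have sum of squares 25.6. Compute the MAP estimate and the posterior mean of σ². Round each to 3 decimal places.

MAP: 1.555. Posterior mean: 1.869.

Posterior: Inverse-Gamma(shape = 6.4+9/2 = 10.9, scale = 5.7+25.6/2 = 18.5).
Mode = β/(α+1) = 18.5/11.9 = 1.555.
Mean = β/(α−1) = 18.5/9.9 = 1.869.
The posterior is right-skewed, so the mean exceeds the mode.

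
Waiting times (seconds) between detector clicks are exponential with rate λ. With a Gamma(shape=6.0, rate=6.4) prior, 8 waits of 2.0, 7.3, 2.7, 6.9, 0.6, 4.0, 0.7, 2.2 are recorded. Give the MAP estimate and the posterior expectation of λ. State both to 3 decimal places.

λ_MAP = 0.396, E[λ|data] = 0.427

Σ times = 26.4. Posterior: Gamma(shape = 6.0+8 = 14.0, rate = 6.4+26.4 = 32.8).
Mode = (α−1)/β = 13.0/32.8 = 0.396.
Mean = α/β = 14.0/32.8 = 0.427.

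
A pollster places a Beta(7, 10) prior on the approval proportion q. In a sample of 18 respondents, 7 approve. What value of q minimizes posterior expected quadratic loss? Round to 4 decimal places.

Posterior: Beta(7+7, 10+11) = Beta(14, 21).
Mode = (14−1)/(14+21−2) = 13/33 = 0.3939.
Mean = 14/(14+21) = 14/35 = 0.4000.
Quadratic loss ⇒ the optimal estimator is the posterior mean.

0.4000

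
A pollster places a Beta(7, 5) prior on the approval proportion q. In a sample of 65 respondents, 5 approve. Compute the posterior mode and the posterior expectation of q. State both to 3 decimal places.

MAP: 0.147. Posterior mean: 0.156.

Posterior: Beta(7+5, 5+60) = Beta(12, 65).
Mode = (12−1)/(12+65−2) = 11/75 = 0.147.
Mean = 12/(12+65) = 12/77 = 0.156.
The posterior is right-skewed, so the mean exceeds the mode.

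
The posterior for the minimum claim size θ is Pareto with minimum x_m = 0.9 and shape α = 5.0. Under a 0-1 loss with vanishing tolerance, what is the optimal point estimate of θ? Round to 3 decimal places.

0.900

The Pareto density is strictly decreasing on [x_m, ∞), so the mode is x_m = 0.900.
Mean = α·x_m/(α−1) = 5.0·0.9/4.0 = 1.125.
This is the posterior mode — the MAP estimate.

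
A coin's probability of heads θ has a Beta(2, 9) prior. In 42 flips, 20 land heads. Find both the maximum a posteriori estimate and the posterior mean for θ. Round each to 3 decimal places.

Posterior: Beta(2+20, 9+22) = Beta(22, 31).
Mode = (22−1)/(22+31−2) = 21/51 = 0.412.
Mean = 22/(22+31) = 22/53 = 0.415.
Mean > mode: the posterior has a right tail.

MAP: 0.412. Posterior mean: 0.415.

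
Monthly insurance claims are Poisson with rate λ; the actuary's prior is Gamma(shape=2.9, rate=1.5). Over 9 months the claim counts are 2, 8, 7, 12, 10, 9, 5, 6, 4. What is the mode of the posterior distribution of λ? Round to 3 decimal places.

6.181

Σ counts = 63. Posterior: Gamma(shape = 2.9+63 = 65.9, rate = 1.5+9 = 10.5).
Mode = (α−1)/β = 64.9/10.5 = 6.181.
Mean = α/β = 65.9/10.5 = 6.276.
This is the posterior mode — the MAP estimate.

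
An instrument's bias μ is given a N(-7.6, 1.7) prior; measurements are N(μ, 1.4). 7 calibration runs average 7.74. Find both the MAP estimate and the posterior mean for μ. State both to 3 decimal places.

MAP: 6.125. Posterior mean: 6.125.

Posterior for μ is Normal. Precision-weighted mean: (1/1.7·-7.6 + 7/1.4·7.74) / (1/1.7 + 7/1.4) = 6.125.
A Normal posterior is symmetric, so mode = mean.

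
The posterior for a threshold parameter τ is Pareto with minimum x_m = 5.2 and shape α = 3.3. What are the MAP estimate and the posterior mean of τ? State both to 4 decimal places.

The Pareto density is strictly decreasing on [x_m, ∞), so the mode is x_m = 5.2000.
Mean = α·x_m/(α−1) = 3.3·5.2/2.3 = 7.4609.

MAP = 5.2000; posterior mean = 7.4609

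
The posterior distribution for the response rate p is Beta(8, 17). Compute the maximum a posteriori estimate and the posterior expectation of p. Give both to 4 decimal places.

Mode = (8−1)/(8+17−2) = 7/23 = 0.3043.
Mean = 8/(8+17) = 8/25 = 0.3200.

MAP: 0.3043. Posterior mean: 0.3200.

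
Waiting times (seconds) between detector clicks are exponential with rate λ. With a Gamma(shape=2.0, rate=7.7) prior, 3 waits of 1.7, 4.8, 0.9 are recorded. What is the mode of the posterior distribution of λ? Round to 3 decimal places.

0.265

Σ times = 7.4. Posterior: Gamma(shape = 2.0+3 = 5.0, rate = 7.7+7.4 = 15.1).
Mode = (α−1)/β = 4.0/15.1 = 0.265.
Mean = α/β = 5.0/15.1 = 0.331.
This is the posterior mode — the MAP estimate.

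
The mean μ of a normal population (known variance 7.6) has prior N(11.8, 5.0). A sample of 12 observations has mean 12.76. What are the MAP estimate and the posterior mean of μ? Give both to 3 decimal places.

MAP: 12.652. Posterior mean: 12.652.

Posterior for μ is Normal. Precision-weighted mean: (1/5.0·11.8 + 12/7.6·12.76) / (1/5.0 + 12/7.6) = 12.652.
A Normal posterior is symmetric, so mode = mean.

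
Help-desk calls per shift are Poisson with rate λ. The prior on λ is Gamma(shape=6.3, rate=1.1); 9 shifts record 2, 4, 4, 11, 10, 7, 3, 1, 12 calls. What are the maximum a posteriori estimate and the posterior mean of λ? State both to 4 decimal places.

MAP: 5.8713. Posterior mean: 5.9703.

Σ counts = 54. Posterior: Gamma(shape = 6.3+54 = 60.3, rate = 1.1+9 = 10.1).
Mode = (α−1)/β = 59.3/10.1 = 5.8713.
Mean = α/β = 60.3/10.1 = 5.9703.
The posterior is right-skewed, so the mean exceeds the mode.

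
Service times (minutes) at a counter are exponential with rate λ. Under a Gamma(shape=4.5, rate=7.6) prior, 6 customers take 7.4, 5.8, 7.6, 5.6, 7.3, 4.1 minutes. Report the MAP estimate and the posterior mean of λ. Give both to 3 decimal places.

Σ times = 37.8. Posterior: Gamma(shape = 4.5+6 = 10.5, rate = 7.6+37.8 = 45.4).
Mode = (α−1)/β = 9.5/45.4 = 0.209.
Mean = α/β = 10.5/45.4 = 0.231.
The posterior is right-skewed, so the mean exceeds the mode.

λ_MAP = 0.209, E[λ|data] = 0.231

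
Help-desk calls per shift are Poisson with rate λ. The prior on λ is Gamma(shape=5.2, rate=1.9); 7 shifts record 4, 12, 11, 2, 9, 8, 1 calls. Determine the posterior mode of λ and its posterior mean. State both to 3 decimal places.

MAP = 5.753, posterior mean = 5.865

Σ counts = 47. Posterior: Gamma(shape = 5.2+47 = 52.2, rate = 1.9+7 = 8.9).
Mode = (α−1)/β = 51.2/8.9 = 5.753.
Mean = α/β = 52.2/8.9 = 5.865.
Mean > mode: the posterior has a right tail.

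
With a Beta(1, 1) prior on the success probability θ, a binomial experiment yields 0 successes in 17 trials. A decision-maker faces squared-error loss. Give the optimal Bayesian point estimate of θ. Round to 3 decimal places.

0.053

Posterior: Beta(1+0, 1+17) = Beta(1, 18).
Since α = 1 ≤ 1 and β > 1, the Beta density is monotone decreasing on [0,1]; the mode is at 0.
Mean = 1/(1+18) = 0.053.
Squared-error loss ⇒ the optimal estimator is the posterior mean.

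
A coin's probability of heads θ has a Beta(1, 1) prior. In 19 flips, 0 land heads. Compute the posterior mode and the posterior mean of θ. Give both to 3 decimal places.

Posterior: Beta(1+0, 1+19) = Beta(1, 20).
Since α = 1 ≤ 1 and β > 1, the Beta density is monotone decreasing on [0,1]; the mode is at 0.
Mean = 1/(1+20) = 0.048.

MAP = 0.000, posterior mean = 0.048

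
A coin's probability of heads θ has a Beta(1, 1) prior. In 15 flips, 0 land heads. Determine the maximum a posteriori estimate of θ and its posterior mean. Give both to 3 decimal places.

θ_MAP = 0.000, E[θ|data] = 0.059

Posterior: Beta(1+0, 1+15) = Beta(1, 16).
Since α = 1 ≤ 1 and β > 1, the Beta density is monotone decreasing on [0,1]; the mode is at 0.
Mean = 1/(1+16) = 0.059.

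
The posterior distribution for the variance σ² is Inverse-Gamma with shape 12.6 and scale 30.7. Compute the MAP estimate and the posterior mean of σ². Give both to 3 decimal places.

Mode = β/(α+1) = 30.7/13.6 = 2.257.
Mean = β/(α−1) = 30.7/11.6 = 2.647.
Right-skewed posterior ⇒ mode < mean.

σ²_MAP = 2.257, E[σ²|data] = 2.647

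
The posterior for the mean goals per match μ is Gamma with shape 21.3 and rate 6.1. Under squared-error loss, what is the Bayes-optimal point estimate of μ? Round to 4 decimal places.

3.4918

Mode = (α−1)/β = 20.3/6.1 = 3.3279.
Mean = α/β = 21.3/6.1 = 3.4918.
Squared-error loss ⇒ the optimal estimator is the posterior mean.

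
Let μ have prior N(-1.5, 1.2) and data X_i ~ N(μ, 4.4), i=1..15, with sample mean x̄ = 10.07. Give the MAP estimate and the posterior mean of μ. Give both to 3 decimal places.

Posterior for μ is Normal. Precision-weighted mean: (1/1.2·-1.5 + 15/4.4·10.07) / (1/1.2 + 15/4.4) = 7.797.
A Normal posterior is symmetric, so mode = mean.

μ_MAP = 7.797, E[μ|data] = 7.797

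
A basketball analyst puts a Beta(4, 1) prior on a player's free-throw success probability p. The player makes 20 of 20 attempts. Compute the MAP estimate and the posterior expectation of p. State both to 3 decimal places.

p_MAP = 1.000, E[p|data] = 0.960

Posterior: Beta(4+20, 1+0) = Beta(24, 1).
Since β = 1 ≤ 1 and α > 1, the Beta density is monotone increasing on [0,1]; the mode is at 1.
Mean = 24/(24+1) = 0.960.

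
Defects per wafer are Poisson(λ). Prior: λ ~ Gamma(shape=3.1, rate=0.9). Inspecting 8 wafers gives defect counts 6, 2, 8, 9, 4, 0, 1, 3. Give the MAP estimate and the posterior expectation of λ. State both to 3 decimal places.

MAP estimate = 3.944, posterior expectation = 4.056

Σ counts = 33. Posterior: Gamma(shape = 3.1+33 = 36.1, rate = 0.9+8 = 8.9).
Mode = (α−1)/β = 35.1/8.9 = 3.944.
Mean = α/β = 36.1/8.9 = 4.056.
The posterior is right-skewed, so the mean exceeds the mode.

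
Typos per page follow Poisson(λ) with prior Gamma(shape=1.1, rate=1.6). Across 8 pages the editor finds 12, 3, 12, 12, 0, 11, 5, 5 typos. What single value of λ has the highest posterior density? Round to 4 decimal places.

6.2604

Σ counts = 60. Posterior: Gamma(shape = 1.1+60 = 61.1, rate = 1.6+8 = 9.6).
Mode = (α−1)/β = 60.1/9.6 = 6.2604.
Mean = α/β = 61.1/9.6 = 6.3646.
This is the posterior mode — the MAP estimate.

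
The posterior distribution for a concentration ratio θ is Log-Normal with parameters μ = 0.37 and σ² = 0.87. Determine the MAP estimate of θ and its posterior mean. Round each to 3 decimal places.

Mode = exp(μ − σ²) = exp(-0.50) = 0.607.
Mean = exp(μ + σ²/2) = exp(0.805) = 2.237.
Right-skewed posterior ⇒ mode < mean.

MAP: 0.607. Posterior mean: 2.237.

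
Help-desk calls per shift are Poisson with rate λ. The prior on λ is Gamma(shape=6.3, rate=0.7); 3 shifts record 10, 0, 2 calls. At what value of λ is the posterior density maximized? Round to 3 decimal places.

Σ counts = 12. Posterior: Gamma(shape = 6.3+12 = 18.3, rate = 0.7+3 = 3.7).
Mode = (α−1)/β = 17.3/3.7 = 4.676.
Mean = α/β = 18.3/3.7 = 4.946.
This is the posterior mode — the MAP estimate.

4.676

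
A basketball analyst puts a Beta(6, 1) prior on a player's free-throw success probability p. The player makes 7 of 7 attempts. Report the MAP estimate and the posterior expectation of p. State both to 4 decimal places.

Posterior: Beta(6+7, 1+0) = Beta(13, 1).
Since β = 1 ≤ 1 and α > 1, the Beta density is monotone increasing on [0,1]; the mode is at 1.
Mean = 13/(13+1) = 0.9286.
The mean is pulled below the mode by the posterior's left skew.

MAP = 1.0000, posterior mean = 0.9286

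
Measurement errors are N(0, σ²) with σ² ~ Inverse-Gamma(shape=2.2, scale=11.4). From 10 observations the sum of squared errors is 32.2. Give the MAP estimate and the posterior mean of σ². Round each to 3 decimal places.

MAP: 3.354. Posterior mean: 4.435.

Posterior: Inverse-Gamma(shape = 2.2+10/2 = 7.2, scale = 11.4+32.2/2 = 27.5).
Mode = β/(α+1) = 27.5/8.2 = 3.354.
Mean = β/(α−1) = 27.5/6.2 = 4.435.
Mean > mode: the posterior has a right tail.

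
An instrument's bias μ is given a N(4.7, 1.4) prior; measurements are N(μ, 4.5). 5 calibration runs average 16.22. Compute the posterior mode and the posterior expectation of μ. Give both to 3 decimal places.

Posterior for μ is Normal. Precision-weighted mean: (1/1.4·4.7 + 5/4.5·16.22) / (1/1.4 + 5/4.5) = 11.712.
A Normal posterior is symmetric, so mode = mean.

μ_MAP = 11.712, E[μ|data] = 11.712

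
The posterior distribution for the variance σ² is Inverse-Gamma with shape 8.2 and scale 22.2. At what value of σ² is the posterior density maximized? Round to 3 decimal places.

2.413

Mode = β/(α+1) = 22.2/9.2 = 2.413.
Mean = β/(α−1) = 22.2/7.2 = 3.083.
This is the posterior mode — the MAP estimate.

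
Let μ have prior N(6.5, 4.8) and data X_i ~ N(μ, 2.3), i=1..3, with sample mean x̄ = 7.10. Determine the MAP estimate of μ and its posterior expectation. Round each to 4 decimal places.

μ_MAP = 7.0174, E[μ|data] = 7.0174

Posterior for μ is Normal. Precision-weighted mean: (1/4.8·6.5 + 3/2.3·7.10) / (1/4.8 + 3/2.3) = 7.0174.
A Normal posterior is symmetric, so mode = mean.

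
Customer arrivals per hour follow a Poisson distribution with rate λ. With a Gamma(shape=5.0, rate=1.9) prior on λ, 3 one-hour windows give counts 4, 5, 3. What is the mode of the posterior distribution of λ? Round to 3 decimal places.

3.265

Σ counts = 12. Posterior: Gamma(shape = 5.0+12 = 17.0, rate = 1.9+3 = 4.9).
Mode = (α−1)/β = 16.0/4.9 = 3.265.
Mean = α/β = 17.0/4.9 = 3.469.
This is the posterior mode — the MAP estimate.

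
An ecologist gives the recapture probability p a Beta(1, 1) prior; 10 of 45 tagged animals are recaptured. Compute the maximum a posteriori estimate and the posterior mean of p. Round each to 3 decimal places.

maximum a posteriori estimate = 0.222, posterior mean = 0.234

Posterior: Beta(1+10, 1+35) = Beta(11, 36).
Mode = (11−1)/(11+36−2) = 10/45 = 0.222.
Mean = 11/(11+36) = 11/47 = 0.234.
Mean > mode: the posterior has a right tail.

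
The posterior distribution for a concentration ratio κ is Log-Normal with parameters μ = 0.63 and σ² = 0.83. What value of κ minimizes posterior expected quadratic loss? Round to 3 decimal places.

2.843

Mode = exp(μ − σ²) = exp(-0.20) = 0.819.
Mean = exp(μ + σ²/2) = exp(1.045) = 2.843.
Quadratic loss ⇒ the optimal estimator is the posterior mean.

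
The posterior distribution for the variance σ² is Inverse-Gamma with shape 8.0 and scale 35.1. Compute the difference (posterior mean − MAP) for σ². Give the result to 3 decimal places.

Mode = β/(α+1) = 35.1/9.0 = 3.900.
Mean = β/(α−1) = 35.1/7.0 = 5.014.
Difference = 5.014 − 3.900 = 1.114.

1.114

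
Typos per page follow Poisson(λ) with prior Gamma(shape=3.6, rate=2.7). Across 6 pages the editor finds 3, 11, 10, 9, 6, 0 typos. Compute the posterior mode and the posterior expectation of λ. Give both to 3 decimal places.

Σ counts = 39. Posterior: Gamma(shape = 3.6+39 = 42.6, rate = 2.7+6 = 8.7).
Mode = (α−1)/β = 41.6/8.7 = 4.782.
Mean = α/β = 42.6/8.7 = 4.897.
Mean > mode: the posterior has a right tail.

MAP = 4.782, posterior mean = 4.897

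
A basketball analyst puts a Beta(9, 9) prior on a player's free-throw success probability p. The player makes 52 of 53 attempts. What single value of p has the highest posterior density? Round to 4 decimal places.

Posterior: Beta(9+52, 9+1) = Beta(61, 10).
Mode = (61−1)/(61+10−2) = 60/69 = 0.8696.
Mean = 61/(61+10) = 61/71 = 0.8592.
This is the posterior mode — the MAP estimate.

0.8696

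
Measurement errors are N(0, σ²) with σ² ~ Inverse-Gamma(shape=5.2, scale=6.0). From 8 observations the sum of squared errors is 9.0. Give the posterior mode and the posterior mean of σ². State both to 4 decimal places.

MAP = 1.0294; posterior mean = 1.2805

Posterior: Inverse-Gamma(shape = 5.2+8/2 = 9.2, scale = 6.0+9.0/2 = 10.5).
Mode = β/(α+1) = 10.5/10.2 = 1.0294.
Mean = β/(α−1) = 10.5/8.2 = 1.2805.
The posterior is right-skewed, so the mean exceeds the mode.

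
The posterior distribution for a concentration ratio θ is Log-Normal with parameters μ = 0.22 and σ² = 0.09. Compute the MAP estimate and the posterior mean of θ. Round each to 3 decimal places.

Mode = exp(μ − σ²) = exp(0.13) = 1.139.
Mean = exp(μ + σ²/2) = exp(0.265) = 1.303.

MAP estimate = 1.139, posterior mean = 1.303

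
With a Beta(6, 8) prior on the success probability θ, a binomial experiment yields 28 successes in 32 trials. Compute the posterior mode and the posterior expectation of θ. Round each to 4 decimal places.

MAP: 0.7500. Posterior mean: 0.7391.

Posterior: Beta(6+28, 8+4) = Beta(34, 12).
Mode = (34−1)/(34+12−2) = 33/44 = 0.7500.
Mean = 34/(34+12) = 34/46 = 0.7391.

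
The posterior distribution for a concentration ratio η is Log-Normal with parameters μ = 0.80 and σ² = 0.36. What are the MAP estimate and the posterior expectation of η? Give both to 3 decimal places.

η_MAP = 1.553, E[η|data] = 2.664

Mode = exp(μ − σ²) = exp(0.44) = 1.553.
Mean = exp(μ + σ²/2) = exp(0.980) = 2.664.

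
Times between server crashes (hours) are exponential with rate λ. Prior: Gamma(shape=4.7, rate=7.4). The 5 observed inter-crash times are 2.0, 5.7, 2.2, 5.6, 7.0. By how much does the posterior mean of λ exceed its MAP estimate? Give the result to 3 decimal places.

Σ times = 22.5. Posterior: Gamma(shape = 4.7+5 = 9.7, rate = 7.4+22.5 = 29.9).
Mode = (α−1)/β = 8.7/29.9 = 0.291.
Mean = α/β = 9.7/29.9 = 0.324.
Difference = 0.324 − 0.291 = 0.033.

0.033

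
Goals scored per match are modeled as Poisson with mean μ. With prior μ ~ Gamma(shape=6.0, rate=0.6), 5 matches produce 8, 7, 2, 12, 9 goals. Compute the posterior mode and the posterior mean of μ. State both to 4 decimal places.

posterior mode = 7.6786, posterior mean = 7.8571

Σ counts = 38. Posterior: Gamma(shape = 6.0+38 = 44.0, rate = 0.6+5 = 5.6).
Mode = (α−1)/β = 43.0/5.6 = 7.6786.
Mean = α/β = 44.0/5.6 = 7.8571.
Mean > mode: the posterior has a right tail.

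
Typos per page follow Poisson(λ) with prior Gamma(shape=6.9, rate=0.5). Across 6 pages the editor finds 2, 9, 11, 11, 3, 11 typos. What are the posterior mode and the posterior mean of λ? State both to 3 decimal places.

Σ counts = 47. Posterior: Gamma(shape = 6.9+47 = 53.9, rate = 0.5+6 = 6.5).
Mode = (α−1)/β = 52.9/6.5 = 8.138.
Mean = α/β = 53.9/6.5 = 8.292.

λ_MAP = 8.138, E[λ|data] = 8.292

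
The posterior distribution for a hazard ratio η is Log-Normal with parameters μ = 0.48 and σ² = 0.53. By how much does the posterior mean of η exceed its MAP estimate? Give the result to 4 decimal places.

Mode = exp(μ − σ²) = exp(-0.05) = 0.9512.
Mean = exp(μ + σ²/2) = exp(0.745) = 2.1064.
Difference = 2.1064 − 0.9512 = 1.1552.

1.1552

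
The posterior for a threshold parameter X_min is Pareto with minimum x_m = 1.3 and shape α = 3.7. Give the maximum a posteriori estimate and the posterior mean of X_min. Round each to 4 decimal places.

The Pareto density is strictly decreasing on [x_m, ∞), so the mode is x_m = 1.3000.
Mean = α·x_m/(α−1) = 3.7·1.3/2.7 = 1.7815.

MAP: 1.3000. Posterior mean: 1.7815.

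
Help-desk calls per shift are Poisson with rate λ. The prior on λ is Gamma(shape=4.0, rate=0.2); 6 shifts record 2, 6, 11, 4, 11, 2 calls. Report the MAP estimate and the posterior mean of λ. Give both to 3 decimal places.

λ_MAP = 6.290, E[λ|data] = 6.452

Σ counts = 36. Posterior: Gamma(shape = 4.0+36 = 40.0, rate = 0.2+6 = 6.2).
Mode = (α−1)/β = 39.0/6.2 = 6.290.
Mean = α/β = 40.0/6.2 = 6.452.
The posterior is right-skewed, so the mean exceeds the mode.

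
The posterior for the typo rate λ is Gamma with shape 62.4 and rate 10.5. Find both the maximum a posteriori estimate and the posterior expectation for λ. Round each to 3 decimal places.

Mode = (α−1)/β = 61.4/10.5 = 5.848.
Mean = α/β = 62.4/10.5 = 5.943.

MAP = 5.848; posterior mean = 5.943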